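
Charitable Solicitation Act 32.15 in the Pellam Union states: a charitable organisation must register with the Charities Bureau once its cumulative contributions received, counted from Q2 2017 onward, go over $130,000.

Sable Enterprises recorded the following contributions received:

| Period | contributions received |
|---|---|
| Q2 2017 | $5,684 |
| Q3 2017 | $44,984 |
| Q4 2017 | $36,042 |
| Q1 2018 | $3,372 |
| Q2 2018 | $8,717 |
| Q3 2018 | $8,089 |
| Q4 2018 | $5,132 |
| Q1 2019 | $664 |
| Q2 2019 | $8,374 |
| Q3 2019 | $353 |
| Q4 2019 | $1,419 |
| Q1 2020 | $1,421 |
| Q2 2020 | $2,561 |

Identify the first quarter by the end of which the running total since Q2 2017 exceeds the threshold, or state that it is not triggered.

Not triggered

Through Q2 2017: $5,684
Through Q3 2017: $50,668
Through Q4 2017: $86,710
Through Q1 2018: $90,082
Through Q2 2018: $98,799
Through Q3 2018: $106,888
Through Q4 2018: $112,020
Through Q1 2019: $112,684
Through Q2 2019: $121,058
Through Q3 2019: $121,411
Through Q4 2019: $122,830
Through Q1 2020: $124,251
Through Q2 2020: $126,812
Final cumulative total $126,812 ≤ $130,000; the threshold is never exceeded.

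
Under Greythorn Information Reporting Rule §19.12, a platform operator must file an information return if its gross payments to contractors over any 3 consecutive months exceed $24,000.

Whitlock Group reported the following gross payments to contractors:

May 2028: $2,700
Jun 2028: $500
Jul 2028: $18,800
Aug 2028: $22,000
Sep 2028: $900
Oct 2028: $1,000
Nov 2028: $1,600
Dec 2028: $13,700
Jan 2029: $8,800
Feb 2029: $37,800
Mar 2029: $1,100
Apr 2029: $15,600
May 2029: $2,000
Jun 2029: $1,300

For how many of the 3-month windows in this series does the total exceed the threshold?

6

May 2028–Jul 2028: $2,700 + $500 + $18,800 = $22,000 (under)
Jun 2028–Aug 2028: $500 + $18,800 + $22,000 = $41,300 (over)
Jul 2028–Sep 2028: $18,800 + $22,000 + $900 = $41,700 (over)
Aug 2028–Oct 2028: $22,000 + $900 + $1,000 = $23,900 (under)
Sep 2028–Nov 2028: $900 + $1,000 + $1,600 = $3,500 (under)
Oct 2028–Dec 2028: $1,000 + $1,600 + $13,700 = $16,300 (under)
Nov 2028–Jan 2029: $1,600 + $13,700 + $8,800 = $24,100 (over)
Dec 2028–Feb 2029: $13,700 + $8,800 + $37,800 = $60,300 (over)
Jan 2029–Mar 2029: $8,800 + $37,800 + $1,100 = $47,700 (over)
Feb 2029–Apr 2029: $37,800 + $1,100 + $15,600 = $54,500 (over)
Mar 2029–May 2029: $1,100 + $15,600 + $2,000 = $18,700 (under)
Apr 2029–Jun 2029: $15,600 + $2,000 + $1,300 = $18,900 (under)
6 windows exceed the threshold.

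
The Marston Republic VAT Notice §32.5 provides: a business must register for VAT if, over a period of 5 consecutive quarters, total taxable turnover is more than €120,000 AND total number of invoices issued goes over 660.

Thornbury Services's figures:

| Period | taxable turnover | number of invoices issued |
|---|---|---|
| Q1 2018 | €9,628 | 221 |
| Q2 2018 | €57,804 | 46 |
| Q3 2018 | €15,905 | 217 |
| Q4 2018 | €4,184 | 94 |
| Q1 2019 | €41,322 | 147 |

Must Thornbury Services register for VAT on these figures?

Yes

Total taxable turnover: €9,628 + €57,804 + €15,905 + €4,184 + €41,322 = €128,843 (> €120,000).
Total number of invoices issued: 221 + 46 + 217 + 94 + 147 = 725 (> 660).
The test is 'and': both thresholds are exceeded.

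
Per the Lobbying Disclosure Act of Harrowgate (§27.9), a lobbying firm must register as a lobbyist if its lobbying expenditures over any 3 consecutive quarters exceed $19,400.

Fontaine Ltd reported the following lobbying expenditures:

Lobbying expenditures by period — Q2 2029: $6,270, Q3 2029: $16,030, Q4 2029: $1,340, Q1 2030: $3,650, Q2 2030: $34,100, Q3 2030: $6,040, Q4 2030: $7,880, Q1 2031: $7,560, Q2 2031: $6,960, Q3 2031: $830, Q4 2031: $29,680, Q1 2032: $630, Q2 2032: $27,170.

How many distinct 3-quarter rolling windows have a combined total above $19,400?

10

Q2 2029–Q4 2029: $6,270 + $16,030 + $1,340 = $23,640 (over)
Q3 2029–Q1 2030: $16,030 + $1,340 + $3,650 = $21,020 (over)
Q4 2029–Q2 2030: $1,340 + $3,650 + $34,100 = $39,090 (over)
Q1 2030–Q3 2030: $3,650 + $34,100 + $6,040 = $43,790 (over)
Q2 2030–Q4 2030: $34,100 + $6,040 + $7,880 = $48,020 (over)
Q3 2030–Q1 2031: $6,040 + $7,880 + $7,560 = $21,480 (over)
Q4 2030–Q2 2031: $7,880 + $7,560 + $6,960 = $22,400 (over)
Q1 2031–Q3 2031: $7,560 + $6,960 + $830 = $15,350 (under)
Q2 2031–Q4 2031: $6,960 + $830 + $29,680 = $37,470 (over)
Q3 2031–Q1 2032: $830 + $29,680 + $630 = $31,140 (over)
Q4 2031–Q2 2032: $29,680 + $630 + $27,170 = $57,480 (over)
10 windows exceed the threshold.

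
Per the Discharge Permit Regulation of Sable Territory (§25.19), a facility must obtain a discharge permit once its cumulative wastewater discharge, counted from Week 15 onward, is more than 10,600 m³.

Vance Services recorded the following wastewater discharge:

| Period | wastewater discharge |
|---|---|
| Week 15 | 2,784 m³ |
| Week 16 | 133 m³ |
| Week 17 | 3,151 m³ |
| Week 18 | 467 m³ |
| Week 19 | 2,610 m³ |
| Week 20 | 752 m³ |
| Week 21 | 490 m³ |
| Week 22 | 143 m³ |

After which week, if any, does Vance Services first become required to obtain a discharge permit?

Through Week 15: 2,784 m³
Through Week 16: 2,917 m³
Through Week 17: 6,068 m³
Through Week 18: 6,535 m³
Through Week 19: 9,145 m³
Through Week 20: 9,897 m³
Through Week 21: 10,387 m³
Through Week 22: 10,530 m³
Final cumulative total 10,530 m³ ≤ 10,600 m³; the threshold is never exceeded.

Not triggered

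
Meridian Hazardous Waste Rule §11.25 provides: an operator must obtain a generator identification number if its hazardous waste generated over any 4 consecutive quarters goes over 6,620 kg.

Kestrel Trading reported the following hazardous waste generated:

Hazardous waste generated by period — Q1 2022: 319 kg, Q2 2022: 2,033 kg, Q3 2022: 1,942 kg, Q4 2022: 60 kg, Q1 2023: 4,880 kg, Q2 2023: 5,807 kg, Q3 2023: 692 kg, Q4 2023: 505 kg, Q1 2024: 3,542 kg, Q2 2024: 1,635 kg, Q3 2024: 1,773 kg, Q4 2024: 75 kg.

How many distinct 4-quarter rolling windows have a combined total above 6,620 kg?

7

Q1 2022–Q4 2022: 319 kg + 2,033 kg + 1,942 kg + 60 kg = 4,354 kg (under)
Q2 2022–Q1 2023: 2,033 kg + 1,942 kg + 60 kg + 4,880 kg = 8,915 kg (over)
Q3 2022–Q2 2023: 1,942 kg + 60 kg + 4,880 kg + 5,807 kg = 12,689 kg (over)
Q4 2022–Q3 2023: 60 kg + 4,880 kg + 5,807 kg + 692 kg = 11,439 kg (over)
Q1 2023–Q4 2023: 4,880 kg + 5,807 kg + 692 kg + 505 kg = 11,884 kg (over)
Q2 2023–Q1 2024: 5,807 kg + 692 kg + 505 kg + 3,542 kg = 10,546 kg (over)
Q3 2023–Q2 2024: 692 kg + 505 kg + 3,542 kg + 1,635 kg = 6,374 kg (under)
Q4 2023–Q3 2024: 505 kg + 3,542 kg + 1,635 kg + 1,773 kg = 7,455 kg (over)
Q1 2024–Q4 2024: 3,542 kg + 1,635 kg + 1,773 kg + 75 kg = 7,025 kg (over)
7 windows exceed the threshold.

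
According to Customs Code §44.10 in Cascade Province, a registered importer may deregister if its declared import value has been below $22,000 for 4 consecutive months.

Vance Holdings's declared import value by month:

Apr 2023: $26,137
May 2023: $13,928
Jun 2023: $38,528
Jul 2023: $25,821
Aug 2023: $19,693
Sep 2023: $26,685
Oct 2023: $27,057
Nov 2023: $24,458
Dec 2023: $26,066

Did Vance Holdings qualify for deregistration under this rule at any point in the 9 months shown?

Months below $22,000: May 2023, Aug 2023.
Longest run of consecutive months below the threshold: 1.
1 < 4, so Vance Holdings never became eligible.

No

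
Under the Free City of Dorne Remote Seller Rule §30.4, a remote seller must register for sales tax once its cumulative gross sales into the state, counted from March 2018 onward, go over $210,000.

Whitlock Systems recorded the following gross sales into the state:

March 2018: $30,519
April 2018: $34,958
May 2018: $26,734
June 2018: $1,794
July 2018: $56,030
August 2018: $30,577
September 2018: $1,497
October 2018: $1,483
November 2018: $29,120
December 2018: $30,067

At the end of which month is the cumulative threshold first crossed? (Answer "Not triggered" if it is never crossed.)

Through March 2018: $30,519
Through April 2018: $65,477
Through May 2018: $92,211
Through June 2018: $94,005
Through July 2018: $150,035
Through August 2018: $180,612
Through September 2018: $182,109
Through October 2018: $183,592
Through November 2018: $212,712 ← exceeds threshold

November 2018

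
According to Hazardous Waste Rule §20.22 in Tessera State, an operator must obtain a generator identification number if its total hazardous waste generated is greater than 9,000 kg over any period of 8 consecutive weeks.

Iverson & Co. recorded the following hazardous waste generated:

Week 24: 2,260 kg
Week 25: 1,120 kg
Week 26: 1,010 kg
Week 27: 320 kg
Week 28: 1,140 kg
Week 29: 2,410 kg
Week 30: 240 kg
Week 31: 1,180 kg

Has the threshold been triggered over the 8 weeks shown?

Total hazardous waste generated: 2,260 kg + 1,120 kg + 1,010 kg + 320 kg + 1,140 kg + 2,410 kg + 240 kg + 1,180 kg = 9,680 kg.
9,680 kg > 9,000 kg, so the threshold is exceeded.

Yes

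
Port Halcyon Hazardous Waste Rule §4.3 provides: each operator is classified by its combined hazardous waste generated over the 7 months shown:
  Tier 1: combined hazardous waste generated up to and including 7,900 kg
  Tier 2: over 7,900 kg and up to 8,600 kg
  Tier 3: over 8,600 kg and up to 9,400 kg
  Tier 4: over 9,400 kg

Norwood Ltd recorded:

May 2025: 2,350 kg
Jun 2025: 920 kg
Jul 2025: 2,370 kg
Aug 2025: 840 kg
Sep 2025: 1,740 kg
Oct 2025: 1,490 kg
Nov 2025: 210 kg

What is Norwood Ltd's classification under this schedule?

Tier 4

Combined hazardous waste generated: 2,350 kg + 920 kg + 2,370 kg + 840 kg + 1,740 kg + 1,490 kg + 210 kg = 9,920 kg.
9,920 kg > 9,400 kg, so Tier 4 applies.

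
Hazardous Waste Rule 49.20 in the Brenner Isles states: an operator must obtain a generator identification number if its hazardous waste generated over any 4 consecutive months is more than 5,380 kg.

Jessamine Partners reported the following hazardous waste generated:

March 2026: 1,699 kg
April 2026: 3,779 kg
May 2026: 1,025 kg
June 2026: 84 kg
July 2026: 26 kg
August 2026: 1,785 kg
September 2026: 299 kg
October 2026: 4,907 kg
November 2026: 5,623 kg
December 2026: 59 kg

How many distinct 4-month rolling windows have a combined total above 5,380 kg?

March 2026–June 2026: 1,699 kg + 3,779 kg + 1,025 kg + 84 kg = 6,587 kg (over)
April 2026–July 2026: 3,779 kg + 1,025 kg + 84 kg + 26 kg = 4,914 kg (under)
May 2026–August 2026: 1,025 kg + 84 kg + 26 kg + 1,785 kg = 2,920 kg (under)
June 2026–September 2026: 84 kg + 26 kg + 1,785 kg + 299 kg = 2,194 kg (under)
July 2026–October 2026: 26 kg + 1,785 kg + 299 kg + 4,907 kg = 7,017 kg (over)
August 2026–November 2026: 1,785 kg + 299 kg + 4,907 kg + 5,623 kg = 12,614 kg (over)
September 2026–December 2026: 299 kg + 4,907 kg + 5,623 kg + 59 kg = 10,888 kg (over)
4 windows exceed the threshold.

4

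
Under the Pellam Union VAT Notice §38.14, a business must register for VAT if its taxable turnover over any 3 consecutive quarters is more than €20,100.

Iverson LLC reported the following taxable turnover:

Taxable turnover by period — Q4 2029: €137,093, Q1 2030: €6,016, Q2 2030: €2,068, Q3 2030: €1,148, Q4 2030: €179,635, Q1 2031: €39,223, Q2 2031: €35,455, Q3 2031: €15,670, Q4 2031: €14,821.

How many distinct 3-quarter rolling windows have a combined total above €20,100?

Q4 2029–Q2 2030: €137,093 + €6,016 + €2,068 = €145,177 (over)
Q1 2030–Q3 2030: €6,016 + €2,068 + €1,148 = €9,232 (under)
Q2 2030–Q4 2030: €2,068 + €1,148 + €179,635 = €182,851 (over)
Q3 2030–Q1 2031: €1,148 + €179,635 + €39,223 = €220,006 (over)
Q4 2030–Q2 2031: €179,635 + €39,223 + €35,455 = €254,313 (over)
Q1 2031–Q3 2031: €39,223 + €35,455 + €15,670 = €90,348 (over)
Q2 2031–Q4 2031: €35,455 + €15,670 + €14,821 = €65,946 (over)
6 windows exceed the threshold.

6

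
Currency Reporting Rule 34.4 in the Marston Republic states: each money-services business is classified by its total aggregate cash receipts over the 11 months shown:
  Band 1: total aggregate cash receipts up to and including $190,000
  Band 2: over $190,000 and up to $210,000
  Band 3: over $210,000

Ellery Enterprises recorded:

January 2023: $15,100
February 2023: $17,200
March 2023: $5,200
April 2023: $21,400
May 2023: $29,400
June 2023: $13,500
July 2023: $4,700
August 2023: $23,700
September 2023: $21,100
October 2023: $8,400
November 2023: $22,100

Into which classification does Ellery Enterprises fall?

Total aggregate cash receipts: $15,100 + $17,200 + $5,200 + $21,400 + $29,400 + $13,500 + $4,700 + $23,700 + $21,100 + $8,400 + $22,100 = $181,800.
$181,800 ≤ $190,000, so Band 1 applies.

Band 1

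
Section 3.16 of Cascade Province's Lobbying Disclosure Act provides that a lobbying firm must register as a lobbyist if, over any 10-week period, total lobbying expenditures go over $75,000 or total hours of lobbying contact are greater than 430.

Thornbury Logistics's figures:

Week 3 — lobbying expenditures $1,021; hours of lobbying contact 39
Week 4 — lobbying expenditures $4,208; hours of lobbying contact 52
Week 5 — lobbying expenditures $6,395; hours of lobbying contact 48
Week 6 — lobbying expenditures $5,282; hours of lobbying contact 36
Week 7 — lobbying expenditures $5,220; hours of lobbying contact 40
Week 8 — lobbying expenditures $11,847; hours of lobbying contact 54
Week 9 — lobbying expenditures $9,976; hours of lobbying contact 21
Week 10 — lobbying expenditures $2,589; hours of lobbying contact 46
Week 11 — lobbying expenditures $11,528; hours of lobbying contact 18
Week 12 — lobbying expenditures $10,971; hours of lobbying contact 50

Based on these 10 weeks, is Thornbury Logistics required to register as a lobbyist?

No

Total lobbying expenditures: $1,021 + $4,208 + $6,395 + $5,282 + $5,220 + $11,847 + $9,976 + $2,589 + $11,528 + $10,971 = $69,037 (≤ $75,000).
Total hours of lobbying contact: 39 + 52 + 48 + 36 + 40 + 54 + 21 + 46 + 18 + 50 = 404 (≤ 430).
The test is 'or': neither threshold is exceeded.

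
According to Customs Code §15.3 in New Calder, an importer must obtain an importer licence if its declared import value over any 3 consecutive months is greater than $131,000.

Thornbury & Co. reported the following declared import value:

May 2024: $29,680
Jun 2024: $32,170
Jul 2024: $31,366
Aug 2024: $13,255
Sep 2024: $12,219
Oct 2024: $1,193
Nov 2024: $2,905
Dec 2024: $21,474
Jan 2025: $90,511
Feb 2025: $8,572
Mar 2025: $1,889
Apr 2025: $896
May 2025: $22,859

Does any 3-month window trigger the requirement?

May 2024–Jul 2024: $29,680 + $32,170 + $31,366 = $93,216 (under)
Jun 2024–Aug 2024: $32,170 + $31,366 + $13,255 = $76,791 (under)
Jul 2024–Sep 2024: $31,366 + $13,255 + $12,219 = $56,840 (under)
Aug 2024–Oct 2024: $13,255 + $12,219 + $1,193 = $26,667 (under)
Sep 2024–Nov 2024: $12,219 + $1,193 + $2,905 = $16,317 (under)
Oct 2024–Dec 2024: $1,193 + $2,905 + $21,474 = $25,572 (under)
Nov 2024–Jan 2025: $2,905 + $21,474 + $90,511 = $114,890 (under)
Dec 2024–Feb 2025: $21,474 + $90,511 + $8,572 = $120,557 (under)
Jan 2025–Mar 2025: $90,511 + $8,572 + $1,889 = $100,972 (under)
Feb 2025–Apr 2025: $8,572 + $1,889 + $896 = $11,357 (under)
Mar 2025–May 2025: $1,889 + $896 + $22,859 = $25,644 (under)
No window exceeds $131,000.

No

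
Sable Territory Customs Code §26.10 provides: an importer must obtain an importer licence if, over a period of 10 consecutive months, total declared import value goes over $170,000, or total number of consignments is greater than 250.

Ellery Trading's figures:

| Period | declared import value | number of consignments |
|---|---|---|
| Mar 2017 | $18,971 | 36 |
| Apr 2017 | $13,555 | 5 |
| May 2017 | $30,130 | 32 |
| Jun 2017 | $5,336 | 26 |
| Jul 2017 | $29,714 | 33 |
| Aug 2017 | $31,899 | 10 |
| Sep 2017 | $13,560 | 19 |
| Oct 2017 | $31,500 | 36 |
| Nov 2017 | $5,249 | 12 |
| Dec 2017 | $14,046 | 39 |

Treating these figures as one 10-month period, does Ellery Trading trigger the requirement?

Yes

Total declared import value: $18,971 + $13,555 + $30,130 + $5,336 + $29,714 + $31,899 + $13,560 + $31,500 + $5,249 + $14,046 = $193,960 (> $170,000).
Total number of consignments: 36 + 5 + 32 + 26 + 33 + 10 + 19 + 36 + 12 + 39 = 248 (≤ 250).
The test is 'or': at least one threshold is exceeded.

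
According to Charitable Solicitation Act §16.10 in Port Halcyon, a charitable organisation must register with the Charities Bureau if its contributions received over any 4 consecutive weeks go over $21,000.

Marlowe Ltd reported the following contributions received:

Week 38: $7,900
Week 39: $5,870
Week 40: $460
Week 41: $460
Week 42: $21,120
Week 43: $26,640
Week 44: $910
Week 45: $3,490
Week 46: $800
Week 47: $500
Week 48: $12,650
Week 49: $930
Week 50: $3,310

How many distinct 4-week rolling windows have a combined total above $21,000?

5

Week 38–Week 41: $7,900 + $5,870 + $460 + $460 = $14,690 (under)
Week 39–Week 42: $5,870 + $460 + $460 + $21,120 = $27,910 (over)
Week 40–Week 43: $460 + $460 + $21,120 + $26,640 = $48,680 (over)
Week 41–Week 44: $460 + $21,120 + $26,640 + $910 = $49,130 (over)
Week 42–Week 45: $21,120 + $26,640 + $910 + $3,490 = $52,160 (over)
Week 43–Week 46: $26,640 + $910 + $3,490 + $800 = $31,840 (over)
Week 44–Week 47: $910 + $3,490 + $800 + $500 = $5,700 (under)
Week 45–Week 48: $3,490 + $800 + $500 + $12,650 = $17,440 (under)
Week 46–Week 49: $800 + $500 + $12,650 + $930 = $14,880 (under)
Week 47–Week 50: $500 + $12,650 + $930 + $3,310 = $17,390 (under)
5 windows exceed the threshold.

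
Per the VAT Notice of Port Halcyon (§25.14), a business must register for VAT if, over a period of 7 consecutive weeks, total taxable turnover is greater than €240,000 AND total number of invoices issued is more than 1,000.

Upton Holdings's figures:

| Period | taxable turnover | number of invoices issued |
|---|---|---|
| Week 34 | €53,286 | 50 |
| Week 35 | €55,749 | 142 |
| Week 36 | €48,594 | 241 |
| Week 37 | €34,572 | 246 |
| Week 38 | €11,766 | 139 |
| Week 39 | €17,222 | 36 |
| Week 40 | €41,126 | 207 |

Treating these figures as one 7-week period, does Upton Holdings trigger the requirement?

Yes

Total taxable turnover: €53,286 + €55,749 + €48,594 + €34,572 + €11,766 + €17,222 + €41,126 = €262,315 (> €240,000).
Total number of invoices issued: 50 + 142 + 241 + 246 + 139 + 36 + 207 = 1,061 (> 1,000).
The test is 'and': both thresholds are exceeded.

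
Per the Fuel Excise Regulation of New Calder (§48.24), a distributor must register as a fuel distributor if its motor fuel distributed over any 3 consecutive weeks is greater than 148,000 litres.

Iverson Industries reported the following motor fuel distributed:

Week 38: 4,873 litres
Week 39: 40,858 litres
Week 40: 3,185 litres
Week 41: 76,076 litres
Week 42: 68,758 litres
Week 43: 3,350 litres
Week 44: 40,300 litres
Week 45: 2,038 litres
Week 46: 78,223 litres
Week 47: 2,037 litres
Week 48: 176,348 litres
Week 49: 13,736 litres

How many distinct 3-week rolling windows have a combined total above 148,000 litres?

Week 38–Week 40: 4,873 litres + 40,858 litres + 3,185 litres = 48,916 litres (under)
Week 39–Week 41: 40,858 litres + 3,185 litres + 76,076 litres = 120,119 litres (under)
Week 40–Week 42: 3,185 litres + 76,076 litres + 68,758 litres = 148,019 litres (over)
Week 41–Week 43: 76,076 litres + 68,758 litres + 3,350 litres = 148,184 litres (over)
Week 42–Week 44: 68,758 litres + 3,350 litres + 40,300 litres = 112,408 litres (under)
Week 43–Week 45: 3,350 litres + 40,300 litres + 2,038 litres = 45,688 litres (under)
Week 44–Week 46: 40,300 litres + 2,038 litres + 78,223 litres = 120,561 litres (under)
Week 45–Week 47: 2,038 litres + 78,223 litres + 2,037 litres = 82,298 litres (under)
Week 46–Week 48: 78,223 litres + 2,037 litres + 176,348 litres = 256,608 litres (over)
Week 47–Week 49: 2,037 litres + 176,348 litres + 13,736 litres = 192,121 litres (over)
4 windows exceed the threshold.

4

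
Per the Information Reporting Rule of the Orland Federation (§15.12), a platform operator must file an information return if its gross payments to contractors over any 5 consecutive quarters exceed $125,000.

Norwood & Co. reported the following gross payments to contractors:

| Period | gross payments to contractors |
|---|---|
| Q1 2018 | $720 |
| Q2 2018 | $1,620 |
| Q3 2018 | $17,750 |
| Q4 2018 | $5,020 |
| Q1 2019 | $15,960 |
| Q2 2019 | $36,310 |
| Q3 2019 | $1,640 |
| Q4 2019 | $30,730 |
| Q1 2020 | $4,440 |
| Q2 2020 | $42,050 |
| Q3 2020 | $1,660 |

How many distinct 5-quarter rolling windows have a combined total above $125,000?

0

Q1 2018–Q1 2019: $720 + $1,620 + $17,750 + $5,020 + $15,960 = $41,070 (under)
Q2 2018–Q2 2019: $1,620 + $17,750 + $5,020 + $15,960 + $36,310 = $76,660 (under)
Q3 2018–Q3 2019: $17,750 + $5,020 + $15,960 + $36,310 + $1,640 = $76,680 (under)
Q4 2018–Q4 2019: $5,020 + $15,960 + $36,310 + $1,640 + $30,730 = $89,660 (under)
Q1 2019–Q1 2020: $15,960 + $36,310 + $1,640 + $30,730 + $4,440 = $89,080 (under)
Q2 2019–Q2 2020: $36,310 + $1,640 + $30,730 + $4,440 + $42,050 = $115,170 (under)
Q3 2019–Q3 2020: $1,640 + $30,730 + $4,440 + $42,050 + $1,660 = $80,520 (under)
0 windows exceed the threshold.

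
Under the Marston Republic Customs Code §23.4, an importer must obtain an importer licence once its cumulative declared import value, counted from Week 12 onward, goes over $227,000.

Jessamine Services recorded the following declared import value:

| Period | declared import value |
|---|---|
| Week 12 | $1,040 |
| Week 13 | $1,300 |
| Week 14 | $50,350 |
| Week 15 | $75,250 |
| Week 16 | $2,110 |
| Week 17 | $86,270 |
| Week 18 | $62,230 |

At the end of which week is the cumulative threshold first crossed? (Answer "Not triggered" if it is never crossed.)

Through Week 12: $1,040
Through Week 13: $2,340
Through Week 14: $52,690
Through Week 15: $127,940
Through Week 16: $130,050
Through Week 17: $216,320
Through Week 18: $278,550 ← exceeds threshold

Week 18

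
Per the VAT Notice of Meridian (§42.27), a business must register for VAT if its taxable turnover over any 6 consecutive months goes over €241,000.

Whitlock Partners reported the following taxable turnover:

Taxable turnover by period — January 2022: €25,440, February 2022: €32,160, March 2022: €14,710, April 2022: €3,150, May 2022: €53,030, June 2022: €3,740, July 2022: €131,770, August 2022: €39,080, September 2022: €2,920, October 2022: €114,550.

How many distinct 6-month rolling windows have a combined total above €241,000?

2

January 2022–June 2022: €25,440 + €32,160 + €14,710 + €3,150 + €53,030 + €3,740 = €132,230 (under)
February 2022–July 2022: €32,160 + €14,710 + €3,150 + €53,030 + €3,740 + €131,770 = €238,560 (under)
March 2022–August 2022: €14,710 + €3,150 + €53,030 + €3,740 + €131,770 + €39,080 = €245,480 (over)
April 2022–September 2022: €3,150 + €53,030 + €3,740 + €131,770 + €39,080 + €2,920 = €233,690 (under)
May 2022–October 2022: €53,030 + €3,740 + €131,770 + €39,080 + €2,920 + €114,550 = €345,090 (over)
2 windows exceed the threshold.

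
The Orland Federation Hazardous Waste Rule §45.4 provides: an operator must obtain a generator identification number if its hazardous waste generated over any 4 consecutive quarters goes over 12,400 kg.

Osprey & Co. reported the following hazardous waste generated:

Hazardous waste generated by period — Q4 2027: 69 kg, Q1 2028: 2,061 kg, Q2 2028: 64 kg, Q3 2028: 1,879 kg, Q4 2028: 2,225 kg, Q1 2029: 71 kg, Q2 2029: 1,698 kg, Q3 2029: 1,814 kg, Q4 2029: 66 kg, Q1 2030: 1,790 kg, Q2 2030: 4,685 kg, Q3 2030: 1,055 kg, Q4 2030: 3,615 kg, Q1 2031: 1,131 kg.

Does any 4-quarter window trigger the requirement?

Q4 2027–Q3 2028: 69 kg + 2,061 kg + 64 kg + 1,879 kg = 4,073 kg (under)
Q1 2028–Q4 2028: 2,061 kg + 64 kg + 1,879 kg + 2,225 kg = 6,229 kg (under)
Q2 2028–Q1 2029: 64 kg + 1,879 kg + 2,225 kg + 71 kg = 4,239 kg (under)
Q3 2028–Q2 2029: 1,879 kg + 2,225 kg + 71 kg + 1,698 kg = 5,873 kg (under)
Q4 2028–Q3 2029: 2,225 kg + 71 kg + 1,698 kg + 1,814 kg = 5,808 kg (under)
Q1 2029–Q4 2029: 71 kg + 1,698 kg + 1,814 kg + 66 kg = 3,649 kg (under)
Q2 2029–Q1 2030: 1,698 kg + 1,814 kg + 66 kg + 1,790 kg = 5,368 kg (under)
Q3 2029–Q2 2030: 1,814 kg + 66 kg + 1,790 kg + 4,685 kg = 8,355 kg (under)
Q4 2029–Q3 2030: 66 kg + 1,790 kg + 4,685 kg + 1,055 kg = 7,596 kg (under)
Q1 2030–Q4 2030: 1,790 kg + 4,685 kg + 1,055 kg + 3,615 kg = 11,145 kg (under)
Q2 2030–Q1 2031: 4,685 kg + 1,055 kg + 3,615 kg + 1,131 kg = 10,486 kg (under)
No window exceeds 12,400 kg.

No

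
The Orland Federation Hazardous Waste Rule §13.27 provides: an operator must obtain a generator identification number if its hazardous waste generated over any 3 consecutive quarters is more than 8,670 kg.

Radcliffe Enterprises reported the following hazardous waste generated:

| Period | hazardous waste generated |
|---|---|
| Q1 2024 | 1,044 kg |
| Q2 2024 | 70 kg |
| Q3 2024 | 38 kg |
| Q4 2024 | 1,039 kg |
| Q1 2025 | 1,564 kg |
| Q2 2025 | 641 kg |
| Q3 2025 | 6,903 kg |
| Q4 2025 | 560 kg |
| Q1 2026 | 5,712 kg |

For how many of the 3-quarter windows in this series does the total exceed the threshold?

Q1 2024–Q3 2024: 1,044 kg + 70 kg + 38 kg = 1,152 kg (under)
Q2 2024–Q4 2024: 70 kg + 38 kg + 1,039 kg = 1,147 kg (under)
Q3 2024–Q1 2025: 38 kg + 1,039 kg + 1,564 kg = 2,641 kg (under)
Q4 2024–Q2 2025: 1,039 kg + 1,564 kg + 641 kg = 3,244 kg (under)
Q1 2025–Q3 2025: 1,564 kg + 641 kg + 6,903 kg = 9,108 kg (over)
Q2 2025–Q4 2025: 641 kg + 6,903 kg + 560 kg = 8,104 kg (under)
Q3 2025–Q1 2026: 6,903 kg + 560 kg + 5,712 kg = 13,175 kg (over)
2 windows exceed the threshold.

2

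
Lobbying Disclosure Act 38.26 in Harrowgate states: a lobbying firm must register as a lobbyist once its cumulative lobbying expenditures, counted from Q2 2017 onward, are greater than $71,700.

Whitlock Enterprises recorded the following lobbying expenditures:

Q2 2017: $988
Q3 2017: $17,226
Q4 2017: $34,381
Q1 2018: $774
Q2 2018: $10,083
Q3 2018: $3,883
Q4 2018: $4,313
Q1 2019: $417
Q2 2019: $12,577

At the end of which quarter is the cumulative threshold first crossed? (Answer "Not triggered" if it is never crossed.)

Through Q2 2017: $988
Through Q3 2017: $18,214
Through Q4 2017: $52,595
Through Q1 2018: $53,369
Through Q2 2018: $63,452
Through Q3 2018: $67,335
Through Q4 2018: $71,648
Through Q1 2019: $72,065 ← exceeds threshold

Q1 2019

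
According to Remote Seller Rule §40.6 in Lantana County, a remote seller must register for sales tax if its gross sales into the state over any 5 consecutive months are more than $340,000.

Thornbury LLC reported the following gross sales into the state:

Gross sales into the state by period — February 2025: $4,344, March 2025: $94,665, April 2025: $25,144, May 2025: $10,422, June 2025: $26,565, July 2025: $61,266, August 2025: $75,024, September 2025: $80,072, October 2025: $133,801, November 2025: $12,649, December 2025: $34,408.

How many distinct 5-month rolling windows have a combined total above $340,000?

2

February 2025–June 2025: $4,344 + $94,665 + $25,144 + $10,422 + $26,565 = $161,140 (under)
March 2025–July 2025: $94,665 + $25,144 + $10,422 + $26,565 + $61,266 = $218,062 (under)
April 2025–August 2025: $25,144 + $10,422 + $26,565 + $61,266 + $75,024 = $198,421 (under)
May 2025–September 2025: $10,422 + $26,565 + $61,266 + $75,024 + $80,072 = $253,349 (under)
June 2025–October 2025: $26,565 + $61,266 + $75,024 + $80,072 + $133,801 = $376,728 (over)
July 2025–November 2025: $61,266 + $75,024 + $80,072 + $133,801 + $12,649 = $362,812 (over)
August 2025–December 2025: $75,024 + $80,072 + $133,801 + $12,649 + $34,408 = $335,954 (under)
2 windows exceed the threshold.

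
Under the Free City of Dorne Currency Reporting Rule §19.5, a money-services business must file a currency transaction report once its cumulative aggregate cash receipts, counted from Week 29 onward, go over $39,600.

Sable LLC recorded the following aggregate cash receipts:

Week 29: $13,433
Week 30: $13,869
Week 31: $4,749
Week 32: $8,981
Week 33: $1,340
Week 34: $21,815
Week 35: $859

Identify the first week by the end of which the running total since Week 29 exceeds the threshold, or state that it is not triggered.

Through Week 29: $13,433
Through Week 30: $27,302
Through Week 31: $32,051
Through Week 32: $41,032 ← exceeds threshold

Week 32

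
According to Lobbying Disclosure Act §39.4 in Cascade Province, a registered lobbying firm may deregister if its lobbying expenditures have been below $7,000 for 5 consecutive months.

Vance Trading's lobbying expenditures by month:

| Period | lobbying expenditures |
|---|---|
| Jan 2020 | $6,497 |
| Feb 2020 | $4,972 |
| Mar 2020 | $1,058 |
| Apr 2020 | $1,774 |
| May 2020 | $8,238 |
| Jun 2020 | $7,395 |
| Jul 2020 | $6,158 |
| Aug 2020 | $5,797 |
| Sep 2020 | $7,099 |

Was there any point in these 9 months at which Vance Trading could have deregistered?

Months below $7,000: Jan 2020, Feb 2020, Mar 2020, Apr 2020, Jul 2020, Aug 2020.
Longest run of consecutive months below the threshold: 4.
4 < 5, so Vance Trading never became eligible.

No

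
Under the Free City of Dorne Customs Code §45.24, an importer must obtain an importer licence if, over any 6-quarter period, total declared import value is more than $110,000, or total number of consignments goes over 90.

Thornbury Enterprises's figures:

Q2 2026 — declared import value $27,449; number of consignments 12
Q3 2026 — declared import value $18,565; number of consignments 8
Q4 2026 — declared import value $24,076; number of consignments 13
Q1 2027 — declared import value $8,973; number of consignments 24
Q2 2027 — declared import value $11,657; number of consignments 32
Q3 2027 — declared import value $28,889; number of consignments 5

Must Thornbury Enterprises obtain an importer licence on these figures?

Yes

Total declared import value: $27,449 + $18,565 + $24,076 + $8,973 + $11,657 + $28,889 = $119,609 (> $110,000).
Total number of consignments: 12 + 8 + 13 + 24 + 32 + 5 = 94 (> 90).
The test is 'or': at least one threshold is exceeded.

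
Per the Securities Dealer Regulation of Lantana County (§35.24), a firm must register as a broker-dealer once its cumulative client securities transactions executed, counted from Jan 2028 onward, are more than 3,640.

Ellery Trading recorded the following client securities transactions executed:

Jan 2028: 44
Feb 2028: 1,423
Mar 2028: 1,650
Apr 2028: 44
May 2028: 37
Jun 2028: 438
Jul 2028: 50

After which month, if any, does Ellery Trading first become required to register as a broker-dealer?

Jul 2028

Through Jan 2028: 44
Through Feb 2028: 1,467
Through Mar 2028: 3,117
Through Apr 2028: 3,161
Through May 2028: 3,198
Through Jun 2028: 3,636
Through Jul 2028: 3,686 ← exceeds threshold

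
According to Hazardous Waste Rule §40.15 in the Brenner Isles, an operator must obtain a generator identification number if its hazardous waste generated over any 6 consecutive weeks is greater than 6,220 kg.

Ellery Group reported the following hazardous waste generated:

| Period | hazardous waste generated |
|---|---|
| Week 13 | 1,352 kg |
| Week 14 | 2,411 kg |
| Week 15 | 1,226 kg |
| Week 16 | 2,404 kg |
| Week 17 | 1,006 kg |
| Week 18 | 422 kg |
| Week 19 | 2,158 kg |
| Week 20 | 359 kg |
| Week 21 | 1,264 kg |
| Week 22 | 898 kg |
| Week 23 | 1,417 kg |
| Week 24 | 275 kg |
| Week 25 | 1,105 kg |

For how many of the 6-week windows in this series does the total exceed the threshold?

Week 13–Week 18: 1,352 kg + 2,411 kg + 1,226 kg + 2,404 kg + 1,006 kg + 422 kg = 8,821 kg (over)
Week 14–Week 19: 2,411 kg + 1,226 kg + 2,404 kg + 1,006 kg + 422 kg + 2,158 kg = 9,627 kg (over)
Week 15–Week 20: 1,226 kg + 2,404 kg + 1,006 kg + 422 kg + 2,158 kg + 359 kg = 7,575 kg (over)
Week 16–Week 21: 2,404 kg + 1,006 kg + 422 kg + 2,158 kg + 359 kg + 1,264 kg = 7,613 kg (over)
Week 17–Week 22: 1,006 kg + 422 kg + 2,158 kg + 359 kg + 1,264 kg + 898 kg = 6,107 kg (under)
Week 18–Week 23: 422 kg + 2,158 kg + 359 kg + 1,264 kg + 898 kg + 1,417 kg = 6,518 kg (over)
Week 19–Week 24: 2,158 kg + 359 kg + 1,264 kg + 898 kg + 1,417 kg + 275 kg = 6,371 kg (over)
Week 20–Week 25: 359 kg + 1,264 kg + 898 kg + 1,417 kg + 275 kg + 1,105 kg = 5,318 kg (under)
6 windows exceed the threshold.

6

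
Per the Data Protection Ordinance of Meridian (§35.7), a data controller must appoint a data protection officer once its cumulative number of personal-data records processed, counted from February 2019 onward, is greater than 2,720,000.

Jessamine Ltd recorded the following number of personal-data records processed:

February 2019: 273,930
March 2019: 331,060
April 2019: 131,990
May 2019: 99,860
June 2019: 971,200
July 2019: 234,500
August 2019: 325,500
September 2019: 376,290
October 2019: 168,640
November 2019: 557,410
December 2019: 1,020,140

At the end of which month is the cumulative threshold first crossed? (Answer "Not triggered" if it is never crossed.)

September 2019

Through February 2019: 273,930
Through March 2019: 604,990
Through April 2019: 736,980
Through May 2019: 836,840
Through June 2019: 1,808,040
Through July 2019: 2,042,540
Through August 2019: 2,368,040
Through September 2019: 2,744,330 ← exceeds threshold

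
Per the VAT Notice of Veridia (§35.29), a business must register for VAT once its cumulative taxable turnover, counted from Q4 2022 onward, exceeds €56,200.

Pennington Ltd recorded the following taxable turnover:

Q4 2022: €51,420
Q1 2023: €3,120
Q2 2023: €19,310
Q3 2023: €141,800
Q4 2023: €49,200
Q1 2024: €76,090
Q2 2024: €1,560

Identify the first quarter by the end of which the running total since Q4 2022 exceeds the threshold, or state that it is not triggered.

Through Q4 2022: €51,420
Through Q1 2023: €54,540
Through Q2 2023: €73,850 ← exceeds threshold

Q2 2023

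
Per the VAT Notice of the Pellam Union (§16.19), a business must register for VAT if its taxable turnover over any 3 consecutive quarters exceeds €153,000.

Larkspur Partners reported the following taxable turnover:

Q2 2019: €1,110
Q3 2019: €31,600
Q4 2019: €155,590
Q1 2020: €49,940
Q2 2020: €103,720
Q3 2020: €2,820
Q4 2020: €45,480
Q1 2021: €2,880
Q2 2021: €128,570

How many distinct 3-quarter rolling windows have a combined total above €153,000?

Q2 2019–Q4 2019: €1,110 + €31,600 + €155,590 = €188,300 (over)
Q3 2019–Q1 2020: €31,600 + €155,590 + €49,940 = €237,130 (over)
Q4 2019–Q2 2020: €155,590 + €49,940 + €103,720 = €309,250 (over)
Q1 2020–Q3 2020: €49,940 + €103,720 + €2,820 = €156,480 (over)
Q2 2020–Q4 2020: €103,720 + €2,820 + €45,480 = €152,020 (under)
Q3 2020–Q1 2021: €2,820 + €45,480 + €2,880 = €51,180 (under)
Q4 2020–Q2 2021: €45,480 + €2,880 + €128,570 = €176,930 (over)
5 windows exceed the threshold.

5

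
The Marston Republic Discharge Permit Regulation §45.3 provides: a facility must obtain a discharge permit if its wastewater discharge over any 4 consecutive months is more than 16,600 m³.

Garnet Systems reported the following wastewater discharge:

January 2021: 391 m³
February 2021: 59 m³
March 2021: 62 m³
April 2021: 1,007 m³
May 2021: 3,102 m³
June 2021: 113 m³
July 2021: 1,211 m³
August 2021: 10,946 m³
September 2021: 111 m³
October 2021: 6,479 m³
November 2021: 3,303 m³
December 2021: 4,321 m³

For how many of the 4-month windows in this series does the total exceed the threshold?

January 2021–April 2021: 391 m³ + 59 m³ + 62 m³ + 1,007 m³ = 1,519 m³ (under)
February 2021–May 2021: 59 m³ + 62 m³ + 1,007 m³ + 3,102 m³ = 4,230 m³ (under)
March 2021–June 2021: 62 m³ + 1,007 m³ + 3,102 m³ + 113 m³ = 4,284 m³ (under)
April 2021–July 2021: 1,007 m³ + 3,102 m³ + 113 m³ + 1,211 m³ = 5,433 m³ (under)
May 2021–August 2021: 3,102 m³ + 113 m³ + 1,211 m³ + 10,946 m³ = 15,372 m³ (under)
June 2021–September 2021: 113 m³ + 1,211 m³ + 10,946 m³ + 111 m³ = 12,381 m³ (under)
July 2021–October 2021: 1,211 m³ + 10,946 m³ + 111 m³ + 6,479 m³ = 18,747 m³ (over)
August 2021–November 2021: 10,946 m³ + 111 m³ + 6,479 m³ + 3,303 m³ = 20,839 m³ (over)
September 2021–December 2021: 111 m³ + 6,479 m³ + 3,303 m³ + 4,321 m³ = 14,214 m³ (under)
2 windows exceed the threshold.

2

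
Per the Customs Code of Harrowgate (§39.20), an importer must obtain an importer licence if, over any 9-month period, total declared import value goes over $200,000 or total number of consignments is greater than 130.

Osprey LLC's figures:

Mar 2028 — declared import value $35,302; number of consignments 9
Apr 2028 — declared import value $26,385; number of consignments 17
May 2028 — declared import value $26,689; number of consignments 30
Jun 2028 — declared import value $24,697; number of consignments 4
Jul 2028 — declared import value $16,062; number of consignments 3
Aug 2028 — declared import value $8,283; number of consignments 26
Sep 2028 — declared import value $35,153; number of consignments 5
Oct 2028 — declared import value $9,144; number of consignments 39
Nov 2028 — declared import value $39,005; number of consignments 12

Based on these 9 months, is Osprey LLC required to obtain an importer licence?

Total declared import value: $35,302 + $26,385 + $26,689 + $24,697 + $16,062 + $8,283 + $35,153 + $9,144 + $39,005 = $220,720 (> $200,000).
Total number of consignments: 9 + 17 + 30 + 4 + 3 + 26 + 5 + 39 + 12 = 145 (> 130).
The test is 'or': at least one threshold is exceeded.

Yes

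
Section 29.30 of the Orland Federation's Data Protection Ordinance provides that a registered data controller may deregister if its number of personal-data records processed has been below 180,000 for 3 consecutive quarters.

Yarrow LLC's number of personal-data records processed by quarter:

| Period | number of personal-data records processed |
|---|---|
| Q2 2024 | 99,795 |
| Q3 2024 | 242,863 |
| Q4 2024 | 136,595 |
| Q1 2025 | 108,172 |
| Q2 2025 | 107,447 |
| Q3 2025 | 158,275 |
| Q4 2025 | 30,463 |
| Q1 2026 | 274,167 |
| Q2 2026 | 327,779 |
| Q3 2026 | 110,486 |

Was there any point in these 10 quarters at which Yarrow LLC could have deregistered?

Yes

Quarters below 180,000: Q2 2024, Q4 2024, Q1 2025, Q2 2025, Q3 2025, Q4 2025, Q3 2026.
Longest run of consecutive quarters below the threshold: 5.
5 ≥ 3, so Yarrow LLC became eligible.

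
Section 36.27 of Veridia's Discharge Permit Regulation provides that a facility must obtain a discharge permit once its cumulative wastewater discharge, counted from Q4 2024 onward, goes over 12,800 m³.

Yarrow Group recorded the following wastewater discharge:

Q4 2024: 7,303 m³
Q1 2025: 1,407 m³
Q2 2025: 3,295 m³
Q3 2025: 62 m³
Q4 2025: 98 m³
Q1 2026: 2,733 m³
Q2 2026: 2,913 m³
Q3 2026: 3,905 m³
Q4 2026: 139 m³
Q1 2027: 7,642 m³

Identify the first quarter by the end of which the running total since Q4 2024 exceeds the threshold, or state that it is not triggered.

Through Q4 2024: 7,303 m³
Through Q1 2025: 8,710 m³
Through Q2 2025: 12,005 m³
Through Q3 2025: 12,067 m³
Through Q4 2025: 12,165 m³
Through Q1 2026: 14,898 m³ ← exceeds threshold

Q1 2026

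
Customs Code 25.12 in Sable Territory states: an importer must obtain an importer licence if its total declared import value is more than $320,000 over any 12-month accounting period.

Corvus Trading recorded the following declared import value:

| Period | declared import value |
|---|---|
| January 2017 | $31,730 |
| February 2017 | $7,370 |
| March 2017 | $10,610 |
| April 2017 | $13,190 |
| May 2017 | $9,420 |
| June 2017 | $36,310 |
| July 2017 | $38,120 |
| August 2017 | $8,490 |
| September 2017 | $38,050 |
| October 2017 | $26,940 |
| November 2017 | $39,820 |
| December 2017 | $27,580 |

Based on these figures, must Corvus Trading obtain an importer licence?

Total declared import value: $31,730 + $7,370 + $10,610 + $13,190 + $9,420 + $36,310 + $38,120 + $8,490 + $38,050 + $26,940 + $39,820 + $27,580 = $287,630.
$287,630 ≤ $320,000, so the threshold is not exceeded.

No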